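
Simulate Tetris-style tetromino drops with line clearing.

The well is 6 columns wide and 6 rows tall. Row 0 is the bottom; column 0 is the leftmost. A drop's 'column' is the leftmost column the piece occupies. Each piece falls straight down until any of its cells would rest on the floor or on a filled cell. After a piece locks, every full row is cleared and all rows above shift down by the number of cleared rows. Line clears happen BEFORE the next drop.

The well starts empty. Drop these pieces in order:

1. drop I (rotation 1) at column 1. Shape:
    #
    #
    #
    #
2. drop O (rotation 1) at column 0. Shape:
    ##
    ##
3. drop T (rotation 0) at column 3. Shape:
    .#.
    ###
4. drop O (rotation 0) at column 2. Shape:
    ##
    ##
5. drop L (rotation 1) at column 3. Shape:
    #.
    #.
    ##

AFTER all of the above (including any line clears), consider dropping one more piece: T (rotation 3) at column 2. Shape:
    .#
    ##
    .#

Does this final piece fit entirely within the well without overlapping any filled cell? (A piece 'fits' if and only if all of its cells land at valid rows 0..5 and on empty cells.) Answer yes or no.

Drop 1: I rot1 at col 1 lands with bottom-row=0; cleared 0 line(s) (total 0); column heights now [0 4 0 0 0 0], max=4
Drop 2: O rot1 at col 0 lands with bottom-row=4; cleared 0 line(s) (total 0); column heights now [6 6 0 0 0 0], max=6
Drop 3: T rot0 at col 3 lands with bottom-row=0; cleared 0 line(s) (total 0); column heights now [6 6 0 1 2 1], max=6
Drop 4: O rot0 at col 2 lands with bottom-row=1; cleared 0 line(s) (total 0); column heights now [6 6 3 3 2 1], max=6
Drop 5: L rot1 at col 3 lands with bottom-row=3; cleared 0 line(s) (total 0); column heights now [6 6 3 6 4 1], max=6
Test piece T rot3 at col 2 (width 2): heights before test = [6 6 3 6 4 1]; fits = False

Answer: no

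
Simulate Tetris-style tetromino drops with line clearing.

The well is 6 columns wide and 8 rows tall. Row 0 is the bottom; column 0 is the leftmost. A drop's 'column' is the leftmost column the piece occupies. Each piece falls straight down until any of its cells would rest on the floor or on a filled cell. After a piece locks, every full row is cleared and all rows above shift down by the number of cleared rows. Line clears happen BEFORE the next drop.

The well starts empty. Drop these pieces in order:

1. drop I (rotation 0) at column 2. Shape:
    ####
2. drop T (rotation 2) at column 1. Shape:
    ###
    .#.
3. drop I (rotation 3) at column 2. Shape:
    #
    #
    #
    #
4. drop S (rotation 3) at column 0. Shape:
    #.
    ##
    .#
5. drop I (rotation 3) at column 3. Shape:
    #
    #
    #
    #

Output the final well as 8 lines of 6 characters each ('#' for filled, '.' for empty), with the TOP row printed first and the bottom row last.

Answer: ......
..##..
#.##..
####..
.###..
.###..
..#...
..####

Derivation:
Drop 1: I rot0 at col 2 lands with bottom-row=0; cleared 0 line(s) (total 0); column heights now [0 0 1 1 1 1], max=1
Drop 2: T rot2 at col 1 lands with bottom-row=1; cleared 0 line(s) (total 0); column heights now [0 3 3 3 1 1], max=3
Drop 3: I rot3 at col 2 lands with bottom-row=3; cleared 0 line(s) (total 0); column heights now [0 3 7 3 1 1], max=7
Drop 4: S rot3 at col 0 lands with bottom-row=3; cleared 0 line(s) (total 0); column heights now [6 5 7 3 1 1], max=7
Drop 5: I rot3 at col 3 lands with bottom-row=3; cleared 0 line(s) (total 0); column heights now [6 5 7 7 1 1], max=7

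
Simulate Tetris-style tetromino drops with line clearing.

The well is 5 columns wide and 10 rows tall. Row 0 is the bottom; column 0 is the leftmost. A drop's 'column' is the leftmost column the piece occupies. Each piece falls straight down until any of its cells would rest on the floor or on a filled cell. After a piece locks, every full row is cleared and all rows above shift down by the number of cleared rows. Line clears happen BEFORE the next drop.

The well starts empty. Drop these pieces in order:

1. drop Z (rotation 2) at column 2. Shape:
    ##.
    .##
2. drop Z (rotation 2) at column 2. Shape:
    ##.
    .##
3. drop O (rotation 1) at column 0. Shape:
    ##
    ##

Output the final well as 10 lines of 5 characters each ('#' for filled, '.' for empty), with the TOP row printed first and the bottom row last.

Drop 1: Z rot2 at col 2 lands with bottom-row=0; cleared 0 line(s) (total 0); column heights now [0 0 2 2 1], max=2
Drop 2: Z rot2 at col 2 lands with bottom-row=2; cleared 0 line(s) (total 0); column heights now [0 0 4 4 3], max=4
Drop 3: O rot1 at col 0 lands with bottom-row=0; cleared 0 line(s) (total 0); column heights now [2 2 4 4 3], max=4

Answer: .....
.....
.....
.....
.....
.....
..##.
...##
####.
##.##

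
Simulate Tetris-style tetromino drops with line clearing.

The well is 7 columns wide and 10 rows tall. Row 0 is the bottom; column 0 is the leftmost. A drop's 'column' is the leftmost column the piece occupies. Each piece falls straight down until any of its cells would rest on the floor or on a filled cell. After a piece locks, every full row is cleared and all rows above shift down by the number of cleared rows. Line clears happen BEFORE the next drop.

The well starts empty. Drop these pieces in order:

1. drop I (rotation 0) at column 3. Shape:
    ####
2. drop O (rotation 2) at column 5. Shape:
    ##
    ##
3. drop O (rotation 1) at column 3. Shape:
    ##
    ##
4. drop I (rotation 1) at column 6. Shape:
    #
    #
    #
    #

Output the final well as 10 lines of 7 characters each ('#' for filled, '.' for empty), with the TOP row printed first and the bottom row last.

Drop 1: I rot0 at col 3 lands with bottom-row=0; cleared 0 line(s) (total 0); column heights now [0 0 0 1 1 1 1], max=1
Drop 2: O rot2 at col 5 lands with bottom-row=1; cleared 0 line(s) (total 0); column heights now [0 0 0 1 1 3 3], max=3
Drop 3: O rot1 at col 3 lands with bottom-row=1; cleared 0 line(s) (total 0); column heights now [0 0 0 3 3 3 3], max=3
Drop 4: I rot1 at col 6 lands with bottom-row=3; cleared 0 line(s) (total 0); column heights now [0 0 0 3 3 3 7], max=7

Answer: .......
.......
.......
......#
......#
......#
......#
...####
...####
...####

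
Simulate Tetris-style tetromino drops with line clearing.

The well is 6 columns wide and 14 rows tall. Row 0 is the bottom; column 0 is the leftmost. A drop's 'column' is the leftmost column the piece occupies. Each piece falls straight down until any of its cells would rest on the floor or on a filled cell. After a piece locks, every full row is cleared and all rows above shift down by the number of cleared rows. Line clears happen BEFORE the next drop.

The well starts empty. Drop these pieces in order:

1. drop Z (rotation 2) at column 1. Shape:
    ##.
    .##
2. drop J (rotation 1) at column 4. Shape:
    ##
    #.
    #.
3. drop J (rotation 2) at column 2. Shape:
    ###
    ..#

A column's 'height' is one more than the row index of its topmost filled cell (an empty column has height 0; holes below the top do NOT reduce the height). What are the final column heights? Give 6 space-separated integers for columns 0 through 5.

Answer: 0 2 5 5 5 3

Derivation:
Drop 1: Z rot2 at col 1 lands with bottom-row=0; cleared 0 line(s) (total 0); column heights now [0 2 2 1 0 0], max=2
Drop 2: J rot1 at col 4 lands with bottom-row=0; cleared 0 line(s) (total 0); column heights now [0 2 2 1 3 3], max=3
Drop 3: J rot2 at col 2 lands with bottom-row=3; cleared 0 line(s) (total 0); column heights now [0 2 5 5 5 3], max=5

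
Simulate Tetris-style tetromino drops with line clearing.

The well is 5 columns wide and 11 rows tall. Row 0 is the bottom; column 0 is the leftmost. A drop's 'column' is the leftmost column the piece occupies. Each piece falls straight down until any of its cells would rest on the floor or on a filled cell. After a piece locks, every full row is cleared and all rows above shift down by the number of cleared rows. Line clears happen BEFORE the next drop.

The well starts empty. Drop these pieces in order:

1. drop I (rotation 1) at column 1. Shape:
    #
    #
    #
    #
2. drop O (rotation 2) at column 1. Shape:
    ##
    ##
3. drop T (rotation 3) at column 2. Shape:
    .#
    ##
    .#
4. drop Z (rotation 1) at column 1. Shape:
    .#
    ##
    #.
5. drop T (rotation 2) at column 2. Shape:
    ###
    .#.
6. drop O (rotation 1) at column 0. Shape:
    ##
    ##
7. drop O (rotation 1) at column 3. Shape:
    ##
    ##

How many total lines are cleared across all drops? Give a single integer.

Drop 1: I rot1 at col 1 lands with bottom-row=0; cleared 0 line(s) (total 0); column heights now [0 4 0 0 0], max=4
Drop 2: O rot2 at col 1 lands with bottom-row=4; cleared 0 line(s) (total 0); column heights now [0 6 6 0 0], max=6
Drop 3: T rot3 at col 2 lands with bottom-row=5; cleared 0 line(s) (total 0); column heights now [0 6 7 8 0], max=8
Drop 4: Z rot1 at col 1 lands with bottom-row=6; cleared 0 line(s) (total 0); column heights now [0 8 9 8 0], max=9
Drop 5: T rot2 at col 2 lands with bottom-row=8; cleared 0 line(s) (total 0); column heights now [0 8 10 10 10], max=10
Drop 6: O rot1 at col 0 lands with bottom-row=8; cleared 1 line(s) (total 1); column heights now [9 9 9 9 0], max=9
Drop 7: O rot1 at col 3 lands with bottom-row=9; cleared 0 line(s) (total 1); column heights now [9 9 9 11 11], max=11

Answer: 1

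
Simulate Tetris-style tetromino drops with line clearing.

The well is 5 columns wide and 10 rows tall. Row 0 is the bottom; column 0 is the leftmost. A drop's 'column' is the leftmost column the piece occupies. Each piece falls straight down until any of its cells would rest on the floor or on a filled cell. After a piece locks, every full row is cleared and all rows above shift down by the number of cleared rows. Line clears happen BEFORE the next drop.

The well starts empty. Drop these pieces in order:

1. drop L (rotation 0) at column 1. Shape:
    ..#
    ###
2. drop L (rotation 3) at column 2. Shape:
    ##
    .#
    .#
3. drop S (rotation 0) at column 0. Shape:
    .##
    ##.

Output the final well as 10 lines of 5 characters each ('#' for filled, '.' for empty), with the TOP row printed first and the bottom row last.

Answer: .....
.....
.....
.....
.##..
####.
...#.
...#.
...#.
.###.

Derivation:
Drop 1: L rot0 at col 1 lands with bottom-row=0; cleared 0 line(s) (total 0); column heights now [0 1 1 2 0], max=2
Drop 2: L rot3 at col 2 lands with bottom-row=2; cleared 0 line(s) (total 0); column heights now [0 1 5 5 0], max=5
Drop 3: S rot0 at col 0 lands with bottom-row=4; cleared 0 line(s) (total 0); column heights now [5 6 6 5 0], max=6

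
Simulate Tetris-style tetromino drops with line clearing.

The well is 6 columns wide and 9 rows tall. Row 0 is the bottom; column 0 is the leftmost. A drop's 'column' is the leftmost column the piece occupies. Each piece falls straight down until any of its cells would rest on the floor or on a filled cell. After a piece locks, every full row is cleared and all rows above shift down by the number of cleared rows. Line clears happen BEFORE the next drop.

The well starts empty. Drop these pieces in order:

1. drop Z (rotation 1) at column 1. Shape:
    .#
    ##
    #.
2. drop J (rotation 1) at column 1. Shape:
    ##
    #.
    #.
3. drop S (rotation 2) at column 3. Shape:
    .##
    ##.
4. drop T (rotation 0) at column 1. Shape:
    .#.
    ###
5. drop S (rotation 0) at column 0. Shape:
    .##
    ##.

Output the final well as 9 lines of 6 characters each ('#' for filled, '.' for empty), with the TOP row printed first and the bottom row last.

Drop 1: Z rot1 at col 1 lands with bottom-row=0; cleared 0 line(s) (total 0); column heights now [0 2 3 0 0 0], max=3
Drop 2: J rot1 at col 1 lands with bottom-row=2; cleared 0 line(s) (total 0); column heights now [0 5 5 0 0 0], max=5
Drop 3: S rot2 at col 3 lands with bottom-row=0; cleared 0 line(s) (total 0); column heights now [0 5 5 1 2 2], max=5
Drop 4: T rot0 at col 1 lands with bottom-row=5; cleared 0 line(s) (total 0); column heights now [0 6 7 6 2 2], max=7
Drop 5: S rot0 at col 0 lands with bottom-row=6; cleared 0 line(s) (total 0); column heights now [7 8 8 6 2 2], max=8

Answer: ......
.##...
###...
.###..
.##...
.#....
.##...
.##.##
.#.##.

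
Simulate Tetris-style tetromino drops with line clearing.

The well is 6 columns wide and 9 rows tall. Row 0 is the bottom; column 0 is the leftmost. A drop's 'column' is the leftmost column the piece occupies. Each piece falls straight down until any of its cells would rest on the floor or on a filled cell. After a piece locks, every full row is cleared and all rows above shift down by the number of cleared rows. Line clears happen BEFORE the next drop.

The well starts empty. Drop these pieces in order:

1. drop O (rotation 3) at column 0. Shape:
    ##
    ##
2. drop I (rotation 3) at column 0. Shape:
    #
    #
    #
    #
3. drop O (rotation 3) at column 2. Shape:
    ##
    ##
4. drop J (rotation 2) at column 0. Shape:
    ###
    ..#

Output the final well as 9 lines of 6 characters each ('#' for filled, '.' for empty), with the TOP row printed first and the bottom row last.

Drop 1: O rot3 at col 0 lands with bottom-row=0; cleared 0 line(s) (total 0); column heights now [2 2 0 0 0 0], max=2
Drop 2: I rot3 at col 0 lands with bottom-row=2; cleared 0 line(s) (total 0); column heights now [6 2 0 0 0 0], max=6
Drop 3: O rot3 at col 2 lands with bottom-row=0; cleared 0 line(s) (total 0); column heights now [6 2 2 2 0 0], max=6
Drop 4: J rot2 at col 0 lands with bottom-row=5; cleared 0 line(s) (total 0); column heights now [7 7 7 2 0 0], max=7

Answer: ......
......
###...
#.#...
#.....
#.....
#.....
####..
####..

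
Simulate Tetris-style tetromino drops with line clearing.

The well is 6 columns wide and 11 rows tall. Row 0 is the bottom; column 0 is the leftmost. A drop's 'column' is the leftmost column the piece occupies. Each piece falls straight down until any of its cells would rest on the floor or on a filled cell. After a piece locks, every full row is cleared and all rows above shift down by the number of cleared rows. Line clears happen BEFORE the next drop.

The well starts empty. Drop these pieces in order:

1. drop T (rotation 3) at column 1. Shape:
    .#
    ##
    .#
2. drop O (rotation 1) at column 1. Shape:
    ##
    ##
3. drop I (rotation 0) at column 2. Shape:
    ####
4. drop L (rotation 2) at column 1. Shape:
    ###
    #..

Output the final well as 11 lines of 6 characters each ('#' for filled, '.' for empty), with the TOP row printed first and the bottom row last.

Answer: ......
......
......
......
.###..
.#####
.##...
.##...
..#...
.##...
..#...

Derivation:
Drop 1: T rot3 at col 1 lands with bottom-row=0; cleared 0 line(s) (total 0); column heights now [0 2 3 0 0 0], max=3
Drop 2: O rot1 at col 1 lands with bottom-row=3; cleared 0 line(s) (total 0); column heights now [0 5 5 0 0 0], max=5
Drop 3: I rot0 at col 2 lands with bottom-row=5; cleared 0 line(s) (total 0); column heights now [0 5 6 6 6 6], max=6
Drop 4: L rot2 at col 1 lands with bottom-row=5; cleared 0 line(s) (total 0); column heights now [0 7 7 7 6 6], max=7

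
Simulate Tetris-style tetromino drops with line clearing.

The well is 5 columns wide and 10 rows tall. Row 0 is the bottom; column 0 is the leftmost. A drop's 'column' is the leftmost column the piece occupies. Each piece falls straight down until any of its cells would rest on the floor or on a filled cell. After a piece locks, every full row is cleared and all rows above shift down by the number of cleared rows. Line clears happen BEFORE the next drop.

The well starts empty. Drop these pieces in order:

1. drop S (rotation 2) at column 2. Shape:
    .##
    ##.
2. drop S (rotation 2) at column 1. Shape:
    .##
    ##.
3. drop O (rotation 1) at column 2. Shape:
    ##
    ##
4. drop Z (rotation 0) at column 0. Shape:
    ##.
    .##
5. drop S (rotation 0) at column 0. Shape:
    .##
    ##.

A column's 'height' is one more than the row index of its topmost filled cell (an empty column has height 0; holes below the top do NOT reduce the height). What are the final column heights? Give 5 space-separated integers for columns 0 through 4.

Answer: 8 9 9 5 2

Derivation:
Drop 1: S rot2 at col 2 lands with bottom-row=0; cleared 0 line(s) (total 0); column heights now [0 0 1 2 2], max=2
Drop 2: S rot2 at col 1 lands with bottom-row=1; cleared 0 line(s) (total 0); column heights now [0 2 3 3 2], max=3
Drop 3: O rot1 at col 2 lands with bottom-row=3; cleared 0 line(s) (total 0); column heights now [0 2 5 5 2], max=5
Drop 4: Z rot0 at col 0 lands with bottom-row=5; cleared 0 line(s) (total 0); column heights now [7 7 6 5 2], max=7
Drop 5: S rot0 at col 0 lands with bottom-row=7; cleared 0 line(s) (total 0); column heights now [8 9 9 5 2], max=9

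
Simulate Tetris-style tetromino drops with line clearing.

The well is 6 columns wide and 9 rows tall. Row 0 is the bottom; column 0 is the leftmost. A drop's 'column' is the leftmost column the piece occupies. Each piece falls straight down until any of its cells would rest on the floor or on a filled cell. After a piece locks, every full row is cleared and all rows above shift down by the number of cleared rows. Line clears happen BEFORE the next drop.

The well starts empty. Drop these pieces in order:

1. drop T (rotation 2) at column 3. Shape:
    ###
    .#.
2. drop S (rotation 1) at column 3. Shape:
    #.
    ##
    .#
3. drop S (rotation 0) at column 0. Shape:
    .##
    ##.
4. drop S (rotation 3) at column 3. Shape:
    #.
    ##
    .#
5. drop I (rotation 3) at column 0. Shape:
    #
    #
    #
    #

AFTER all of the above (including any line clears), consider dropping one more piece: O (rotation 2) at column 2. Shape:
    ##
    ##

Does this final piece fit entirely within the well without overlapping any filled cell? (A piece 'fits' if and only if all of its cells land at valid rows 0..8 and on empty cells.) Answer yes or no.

Drop 1: T rot2 at col 3 lands with bottom-row=0; cleared 0 line(s) (total 0); column heights now [0 0 0 2 2 2], max=2
Drop 2: S rot1 at col 3 lands with bottom-row=2; cleared 0 line(s) (total 0); column heights now [0 0 0 5 4 2], max=5
Drop 3: S rot0 at col 0 lands with bottom-row=0; cleared 0 line(s) (total 0); column heights now [1 2 2 5 4 2], max=5
Drop 4: S rot3 at col 3 lands with bottom-row=4; cleared 0 line(s) (total 0); column heights now [1 2 2 7 6 2], max=7
Drop 5: I rot3 at col 0 lands with bottom-row=1; cleared 1 line(s) (total 1); column heights now [4 1 0 6 5 0], max=6
Test piece O rot2 at col 2 (width 2): heights before test = [4 1 0 6 5 0]; fits = True

Answer: yes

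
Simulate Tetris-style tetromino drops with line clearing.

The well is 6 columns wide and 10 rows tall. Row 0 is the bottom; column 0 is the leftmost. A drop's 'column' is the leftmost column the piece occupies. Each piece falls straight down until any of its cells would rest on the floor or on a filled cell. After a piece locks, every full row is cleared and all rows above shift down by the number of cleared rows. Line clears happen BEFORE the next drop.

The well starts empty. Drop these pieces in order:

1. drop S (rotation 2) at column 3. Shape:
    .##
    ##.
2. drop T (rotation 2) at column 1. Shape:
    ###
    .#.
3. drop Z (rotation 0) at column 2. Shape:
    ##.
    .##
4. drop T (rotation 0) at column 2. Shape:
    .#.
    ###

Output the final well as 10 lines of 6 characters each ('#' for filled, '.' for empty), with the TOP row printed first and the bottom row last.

Answer: ......
......
......
......
...#..
..###.
..##..
...##.
.#####
..###.

Derivation:
Drop 1: S rot2 at col 3 lands with bottom-row=0; cleared 0 line(s) (total 0); column heights now [0 0 0 1 2 2], max=2
Drop 2: T rot2 at col 1 lands with bottom-row=0; cleared 0 line(s) (total 0); column heights now [0 2 2 2 2 2], max=2
Drop 3: Z rot0 at col 2 lands with bottom-row=2; cleared 0 line(s) (total 0); column heights now [0 2 4 4 3 2], max=4
Drop 4: T rot0 at col 2 lands with bottom-row=4; cleared 0 line(s) (total 0); column heights now [0 2 5 6 5 2], max=6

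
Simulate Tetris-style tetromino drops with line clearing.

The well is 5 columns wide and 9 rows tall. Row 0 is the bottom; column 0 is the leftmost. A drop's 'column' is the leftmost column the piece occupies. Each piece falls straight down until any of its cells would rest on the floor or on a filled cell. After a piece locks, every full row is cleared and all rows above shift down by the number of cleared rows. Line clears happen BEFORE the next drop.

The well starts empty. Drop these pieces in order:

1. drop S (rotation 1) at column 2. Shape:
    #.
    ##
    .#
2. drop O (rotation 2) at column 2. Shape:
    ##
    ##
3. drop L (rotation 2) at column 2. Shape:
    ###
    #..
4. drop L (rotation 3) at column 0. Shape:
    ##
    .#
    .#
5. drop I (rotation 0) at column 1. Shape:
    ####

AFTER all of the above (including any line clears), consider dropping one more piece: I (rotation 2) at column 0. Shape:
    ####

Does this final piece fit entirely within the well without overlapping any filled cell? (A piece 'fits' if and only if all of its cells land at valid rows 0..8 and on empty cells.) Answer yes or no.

Drop 1: S rot1 at col 2 lands with bottom-row=0; cleared 0 line(s) (total 0); column heights now [0 0 3 2 0], max=3
Drop 2: O rot2 at col 2 lands with bottom-row=3; cleared 0 line(s) (total 0); column heights now [0 0 5 5 0], max=5
Drop 3: L rot2 at col 2 lands with bottom-row=5; cleared 0 line(s) (total 0); column heights now [0 0 7 7 7], max=7
Drop 4: L rot3 at col 0 lands with bottom-row=0; cleared 0 line(s) (total 0); column heights now [3 3 7 7 7], max=7
Drop 5: I rot0 at col 1 lands with bottom-row=7; cleared 0 line(s) (total 0); column heights now [3 8 8 8 8], max=8
Test piece I rot2 at col 0 (width 4): heights before test = [3 8 8 8 8]; fits = True

Answer: yes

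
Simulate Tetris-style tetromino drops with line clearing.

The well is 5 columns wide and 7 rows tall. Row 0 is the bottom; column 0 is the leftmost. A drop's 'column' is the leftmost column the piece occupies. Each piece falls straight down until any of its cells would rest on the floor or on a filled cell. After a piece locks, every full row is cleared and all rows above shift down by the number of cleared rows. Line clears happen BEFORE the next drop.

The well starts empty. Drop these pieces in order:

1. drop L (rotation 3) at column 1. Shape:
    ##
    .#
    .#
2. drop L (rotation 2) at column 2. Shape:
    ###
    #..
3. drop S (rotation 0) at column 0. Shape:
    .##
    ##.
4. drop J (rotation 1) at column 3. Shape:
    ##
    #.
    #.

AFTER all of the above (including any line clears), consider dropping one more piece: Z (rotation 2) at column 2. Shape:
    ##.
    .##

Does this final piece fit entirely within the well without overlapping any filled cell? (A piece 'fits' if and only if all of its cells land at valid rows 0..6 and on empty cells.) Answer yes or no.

Drop 1: L rot3 at col 1 lands with bottom-row=0; cleared 0 line(s) (total 0); column heights now [0 3 3 0 0], max=3
Drop 2: L rot2 at col 2 lands with bottom-row=3; cleared 0 line(s) (total 0); column heights now [0 3 5 5 5], max=5
Drop 3: S rot0 at col 0 lands with bottom-row=4; cleared 1 line(s) (total 1); column heights now [0 5 5 0 0], max=5
Drop 4: J rot1 at col 3 lands with bottom-row=0; cleared 0 line(s) (total 1); column heights now [0 5 5 3 3], max=5
Test piece Z rot2 at col 2 (width 3): heights before test = [0 5 5 3 3]; fits = True

Answer: yes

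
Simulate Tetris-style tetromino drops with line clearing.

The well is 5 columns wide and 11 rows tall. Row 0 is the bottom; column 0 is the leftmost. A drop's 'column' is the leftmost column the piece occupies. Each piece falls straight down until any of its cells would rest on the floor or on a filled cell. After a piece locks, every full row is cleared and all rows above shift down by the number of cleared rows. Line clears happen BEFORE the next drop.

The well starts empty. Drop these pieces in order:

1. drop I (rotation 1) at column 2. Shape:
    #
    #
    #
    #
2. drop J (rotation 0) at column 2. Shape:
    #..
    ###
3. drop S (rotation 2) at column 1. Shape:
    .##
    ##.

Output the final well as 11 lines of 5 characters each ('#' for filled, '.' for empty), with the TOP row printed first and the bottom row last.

Answer: .....
.....
.....
..##.
.##..
..#..
..###
..#..
..#..
..#..
..#..

Derivation:
Drop 1: I rot1 at col 2 lands with bottom-row=0; cleared 0 line(s) (total 0); column heights now [0 0 4 0 0], max=4
Drop 2: J rot0 at col 2 lands with bottom-row=4; cleared 0 line(s) (total 0); column heights now [0 0 6 5 5], max=6
Drop 3: S rot2 at col 1 lands with bottom-row=6; cleared 0 line(s) (total 0); column heights now [0 7 8 8 5], max=8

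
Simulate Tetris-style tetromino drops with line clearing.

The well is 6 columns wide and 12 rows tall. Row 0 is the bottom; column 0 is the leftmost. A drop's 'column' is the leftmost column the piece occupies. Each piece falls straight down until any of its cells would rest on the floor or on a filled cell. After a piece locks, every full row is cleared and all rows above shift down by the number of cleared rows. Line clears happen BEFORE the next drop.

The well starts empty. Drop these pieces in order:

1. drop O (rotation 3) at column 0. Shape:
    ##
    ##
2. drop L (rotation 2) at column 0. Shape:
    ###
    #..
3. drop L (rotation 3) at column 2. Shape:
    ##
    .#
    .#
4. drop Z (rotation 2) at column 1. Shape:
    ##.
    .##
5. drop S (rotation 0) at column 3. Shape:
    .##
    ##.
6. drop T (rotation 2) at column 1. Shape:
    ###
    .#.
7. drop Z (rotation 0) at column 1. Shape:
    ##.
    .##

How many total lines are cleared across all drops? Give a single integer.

Answer: 0

Derivation:
Drop 1: O rot3 at col 0 lands with bottom-row=0; cleared 0 line(s) (total 0); column heights now [2 2 0 0 0 0], max=2
Drop 2: L rot2 at col 0 lands with bottom-row=2; cleared 0 line(s) (total 0); column heights now [4 4 4 0 0 0], max=4
Drop 3: L rot3 at col 2 lands with bottom-row=2; cleared 0 line(s) (total 0); column heights now [4 4 5 5 0 0], max=5
Drop 4: Z rot2 at col 1 lands with bottom-row=5; cleared 0 line(s) (total 0); column heights now [4 7 7 6 0 0], max=7
Drop 5: S rot0 at col 3 lands with bottom-row=6; cleared 0 line(s) (total 0); column heights now [4 7 7 7 8 8], max=8
Drop 6: T rot2 at col 1 lands with bottom-row=7; cleared 0 line(s) (total 0); column heights now [4 9 9 9 8 8], max=9
Drop 7: Z rot0 at col 1 lands with bottom-row=9; cleared 0 line(s) (total 0); column heights now [4 11 11 10 8 8], max=11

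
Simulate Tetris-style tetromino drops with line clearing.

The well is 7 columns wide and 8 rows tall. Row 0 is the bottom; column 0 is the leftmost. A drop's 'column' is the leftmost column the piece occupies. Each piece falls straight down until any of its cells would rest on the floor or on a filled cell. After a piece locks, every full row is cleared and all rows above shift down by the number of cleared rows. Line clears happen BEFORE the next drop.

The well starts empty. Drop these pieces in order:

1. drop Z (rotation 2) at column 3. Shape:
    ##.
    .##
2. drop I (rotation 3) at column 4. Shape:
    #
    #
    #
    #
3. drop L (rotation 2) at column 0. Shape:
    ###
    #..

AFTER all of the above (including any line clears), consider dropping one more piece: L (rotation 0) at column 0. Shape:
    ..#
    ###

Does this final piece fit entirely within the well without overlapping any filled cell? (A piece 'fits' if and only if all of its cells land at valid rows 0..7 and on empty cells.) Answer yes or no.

Drop 1: Z rot2 at col 3 lands with bottom-row=0; cleared 0 line(s) (total 0); column heights now [0 0 0 2 2 1 0], max=2
Drop 2: I rot3 at col 4 lands with bottom-row=2; cleared 0 line(s) (total 0); column heights now [0 0 0 2 6 1 0], max=6
Drop 3: L rot2 at col 0 lands with bottom-row=0; cleared 0 line(s) (total 0); column heights now [2 2 2 2 6 1 0], max=6
Test piece L rot0 at col 0 (width 3): heights before test = [2 2 2 2 6 1 0]; fits = True

Answer: yes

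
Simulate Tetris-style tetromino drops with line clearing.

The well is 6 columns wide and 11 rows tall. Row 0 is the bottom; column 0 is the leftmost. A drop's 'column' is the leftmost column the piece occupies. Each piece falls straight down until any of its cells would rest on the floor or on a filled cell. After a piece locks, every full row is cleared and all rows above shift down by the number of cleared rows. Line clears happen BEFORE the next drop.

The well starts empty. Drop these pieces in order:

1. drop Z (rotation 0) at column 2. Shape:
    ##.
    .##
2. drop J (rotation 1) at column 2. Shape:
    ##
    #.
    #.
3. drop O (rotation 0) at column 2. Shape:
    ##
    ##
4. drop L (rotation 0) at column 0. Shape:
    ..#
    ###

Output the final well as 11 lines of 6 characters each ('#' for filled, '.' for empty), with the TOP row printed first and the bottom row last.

Drop 1: Z rot0 at col 2 lands with bottom-row=0; cleared 0 line(s) (total 0); column heights now [0 0 2 2 1 0], max=2
Drop 2: J rot1 at col 2 lands with bottom-row=2; cleared 0 line(s) (total 0); column heights now [0 0 5 5 1 0], max=5
Drop 3: O rot0 at col 2 lands with bottom-row=5; cleared 0 line(s) (total 0); column heights now [0 0 7 7 1 0], max=7
Drop 4: L rot0 at col 0 lands with bottom-row=7; cleared 0 line(s) (total 0); column heights now [8 8 9 7 1 0], max=9

Answer: ......
......
..#...
###...
..##..
..##..
..##..
..#...
..#...
..##..
...##.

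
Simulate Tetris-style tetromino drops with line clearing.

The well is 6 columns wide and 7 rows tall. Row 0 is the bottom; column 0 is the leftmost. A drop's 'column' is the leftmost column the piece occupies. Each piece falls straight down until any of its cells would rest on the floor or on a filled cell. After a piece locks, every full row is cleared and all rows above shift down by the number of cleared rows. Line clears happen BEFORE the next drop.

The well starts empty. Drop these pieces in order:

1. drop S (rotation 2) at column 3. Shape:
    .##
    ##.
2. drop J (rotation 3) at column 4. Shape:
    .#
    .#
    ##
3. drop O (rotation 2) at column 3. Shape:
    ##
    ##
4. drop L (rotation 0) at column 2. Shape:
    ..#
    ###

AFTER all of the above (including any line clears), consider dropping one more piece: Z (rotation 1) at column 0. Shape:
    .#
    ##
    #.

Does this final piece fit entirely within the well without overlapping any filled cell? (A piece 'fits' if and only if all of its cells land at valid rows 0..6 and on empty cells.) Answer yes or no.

Drop 1: S rot2 at col 3 lands with bottom-row=0; cleared 0 line(s) (total 0); column heights now [0 0 0 1 2 2], max=2
Drop 2: J rot3 at col 4 lands with bottom-row=2; cleared 0 line(s) (total 0); column heights now [0 0 0 1 3 5], max=5
Drop 3: O rot2 at col 3 lands with bottom-row=3; cleared 0 line(s) (total 0); column heights now [0 0 0 5 5 5], max=5
Drop 4: L rot0 at col 2 lands with bottom-row=5; cleared 0 line(s) (total 0); column heights now [0 0 6 6 7 5], max=7
Test piece Z rot1 at col 0 (width 2): heights before test = [0 0 6 6 7 5]; fits = True

Answer: yes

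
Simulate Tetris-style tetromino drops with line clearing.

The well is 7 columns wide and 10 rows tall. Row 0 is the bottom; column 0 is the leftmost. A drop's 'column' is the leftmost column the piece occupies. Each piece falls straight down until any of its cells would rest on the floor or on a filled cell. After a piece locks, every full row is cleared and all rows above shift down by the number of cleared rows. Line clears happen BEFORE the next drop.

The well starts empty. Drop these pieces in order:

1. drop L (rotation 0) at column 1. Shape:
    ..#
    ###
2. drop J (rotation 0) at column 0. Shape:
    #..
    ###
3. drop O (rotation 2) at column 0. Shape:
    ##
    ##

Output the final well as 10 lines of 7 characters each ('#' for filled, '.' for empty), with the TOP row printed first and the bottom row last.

Answer: .......
.......
.......
.......
.......
##.....
##.....
#......
####...
.###...

Derivation:
Drop 1: L rot0 at col 1 lands with bottom-row=0; cleared 0 line(s) (total 0); column heights now [0 1 1 2 0 0 0], max=2
Drop 2: J rot0 at col 0 lands with bottom-row=1; cleared 0 line(s) (total 0); column heights now [3 2 2 2 0 0 0], max=3
Drop 3: O rot2 at col 0 lands with bottom-row=3; cleared 0 line(s) (total 0); column heights now [5 5 2 2 0 0 0], max=5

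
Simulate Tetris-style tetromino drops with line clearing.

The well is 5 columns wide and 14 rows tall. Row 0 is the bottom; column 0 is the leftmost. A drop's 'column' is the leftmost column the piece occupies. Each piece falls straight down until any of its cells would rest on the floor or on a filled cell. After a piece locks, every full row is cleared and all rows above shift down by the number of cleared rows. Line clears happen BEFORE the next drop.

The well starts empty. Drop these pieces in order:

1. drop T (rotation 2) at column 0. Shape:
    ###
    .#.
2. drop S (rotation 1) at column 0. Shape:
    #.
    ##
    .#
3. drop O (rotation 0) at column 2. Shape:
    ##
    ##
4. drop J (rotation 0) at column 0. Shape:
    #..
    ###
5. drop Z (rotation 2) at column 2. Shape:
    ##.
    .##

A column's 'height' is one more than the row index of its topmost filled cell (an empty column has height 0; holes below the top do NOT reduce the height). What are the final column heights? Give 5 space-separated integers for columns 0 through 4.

Answer: 6 4 6 6 0

Derivation:
Drop 1: T rot2 at col 0 lands with bottom-row=0; cleared 0 line(s) (total 0); column heights now [2 2 2 0 0], max=2
Drop 2: S rot1 at col 0 lands with bottom-row=2; cleared 0 line(s) (total 0); column heights now [5 4 2 0 0], max=5
Drop 3: O rot0 at col 2 lands with bottom-row=2; cleared 0 line(s) (total 0); column heights now [5 4 4 4 0], max=5
Drop 4: J rot0 at col 0 lands with bottom-row=5; cleared 0 line(s) (total 0); column heights now [7 6 6 4 0], max=7
Drop 5: Z rot2 at col 2 lands with bottom-row=5; cleared 1 line(s) (total 1); column heights now [6 4 6 6 0], max=6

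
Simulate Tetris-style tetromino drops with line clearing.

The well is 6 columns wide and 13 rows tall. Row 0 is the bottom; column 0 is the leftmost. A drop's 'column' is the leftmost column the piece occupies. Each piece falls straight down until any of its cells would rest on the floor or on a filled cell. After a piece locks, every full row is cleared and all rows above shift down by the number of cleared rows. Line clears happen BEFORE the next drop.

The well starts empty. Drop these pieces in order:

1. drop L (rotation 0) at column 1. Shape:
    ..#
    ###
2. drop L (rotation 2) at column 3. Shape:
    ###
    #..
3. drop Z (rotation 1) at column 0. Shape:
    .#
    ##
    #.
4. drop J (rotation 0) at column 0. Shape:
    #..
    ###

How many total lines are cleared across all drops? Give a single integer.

Answer: 1

Derivation:
Drop 1: L rot0 at col 1 lands with bottom-row=0; cleared 0 line(s) (total 0); column heights now [0 1 1 2 0 0], max=2
Drop 2: L rot2 at col 3 lands with bottom-row=2; cleared 0 line(s) (total 0); column heights now [0 1 1 4 4 4], max=4
Drop 3: Z rot1 at col 0 lands with bottom-row=0; cleared 0 line(s) (total 0); column heights now [2 3 1 4 4 4], max=4
Drop 4: J rot0 at col 0 lands with bottom-row=3; cleared 1 line(s) (total 1); column heights now [4 3 1 3 0 0], max=4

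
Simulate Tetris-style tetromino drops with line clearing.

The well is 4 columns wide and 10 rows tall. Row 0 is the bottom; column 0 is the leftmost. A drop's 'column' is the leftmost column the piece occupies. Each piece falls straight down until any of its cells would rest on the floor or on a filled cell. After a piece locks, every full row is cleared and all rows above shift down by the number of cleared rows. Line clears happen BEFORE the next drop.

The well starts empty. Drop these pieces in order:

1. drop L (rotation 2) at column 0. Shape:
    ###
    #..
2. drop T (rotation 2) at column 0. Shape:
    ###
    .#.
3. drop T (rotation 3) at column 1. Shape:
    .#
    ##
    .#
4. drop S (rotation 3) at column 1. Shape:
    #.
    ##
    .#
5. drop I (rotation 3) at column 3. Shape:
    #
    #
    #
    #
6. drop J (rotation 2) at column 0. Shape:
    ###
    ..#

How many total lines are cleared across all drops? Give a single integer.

Drop 1: L rot2 at col 0 lands with bottom-row=0; cleared 0 line(s) (total 0); column heights now [2 2 2 0], max=2
Drop 2: T rot2 at col 0 lands with bottom-row=2; cleared 0 line(s) (total 0); column heights now [4 4 4 0], max=4
Drop 3: T rot3 at col 1 lands with bottom-row=4; cleared 0 line(s) (total 0); column heights now [4 6 7 0], max=7
Drop 4: S rot3 at col 1 lands with bottom-row=7; cleared 0 line(s) (total 0); column heights now [4 10 9 0], max=10
Drop 5: I rot3 at col 3 lands with bottom-row=0; cleared 2 line(s) (total 2); column heights now [1 8 7 2], max=8
Drop 6: J rot2 at col 0 lands with bottom-row=7; cleared 0 line(s) (total 2); column heights now [9 9 9 2], max=9

Answer: 2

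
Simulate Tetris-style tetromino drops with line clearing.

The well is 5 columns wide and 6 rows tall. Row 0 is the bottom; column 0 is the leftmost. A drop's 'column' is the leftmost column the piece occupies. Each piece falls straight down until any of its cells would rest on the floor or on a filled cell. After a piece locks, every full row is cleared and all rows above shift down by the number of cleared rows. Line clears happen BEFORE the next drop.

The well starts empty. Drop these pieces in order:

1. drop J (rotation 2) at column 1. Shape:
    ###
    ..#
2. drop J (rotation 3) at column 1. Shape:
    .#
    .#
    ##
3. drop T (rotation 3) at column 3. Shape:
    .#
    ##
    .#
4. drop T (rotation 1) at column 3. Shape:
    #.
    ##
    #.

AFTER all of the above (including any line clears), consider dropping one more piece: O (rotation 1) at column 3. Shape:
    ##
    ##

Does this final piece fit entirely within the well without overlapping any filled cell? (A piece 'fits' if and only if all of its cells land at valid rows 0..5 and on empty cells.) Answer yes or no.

Drop 1: J rot2 at col 1 lands with bottom-row=0; cleared 0 line(s) (total 0); column heights now [0 2 2 2 0], max=2
Drop 2: J rot3 at col 1 lands with bottom-row=2; cleared 0 line(s) (total 0); column heights now [0 3 5 2 0], max=5
Drop 3: T rot3 at col 3 lands with bottom-row=1; cleared 0 line(s) (total 0); column heights now [0 3 5 3 4], max=5
Drop 4: T rot1 at col 3 lands with bottom-row=3; cleared 0 line(s) (total 0); column heights now [0 3 5 6 5], max=6
Test piece O rot1 at col 3 (width 2): heights before test = [0 3 5 6 5]; fits = False

Answer: no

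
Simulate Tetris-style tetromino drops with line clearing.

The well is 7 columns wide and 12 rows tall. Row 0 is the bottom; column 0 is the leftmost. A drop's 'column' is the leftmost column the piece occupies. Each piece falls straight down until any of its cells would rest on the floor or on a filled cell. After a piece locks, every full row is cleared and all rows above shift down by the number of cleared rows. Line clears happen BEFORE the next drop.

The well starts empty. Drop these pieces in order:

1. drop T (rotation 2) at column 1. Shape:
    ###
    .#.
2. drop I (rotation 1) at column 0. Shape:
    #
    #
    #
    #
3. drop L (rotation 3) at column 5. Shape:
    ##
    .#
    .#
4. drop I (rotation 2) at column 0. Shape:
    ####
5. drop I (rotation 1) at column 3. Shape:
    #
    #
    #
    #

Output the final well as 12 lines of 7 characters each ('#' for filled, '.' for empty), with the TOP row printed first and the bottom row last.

Answer: .......
.......
.......
...#...
...#...
...#...
...#...
####...
#......
#....##
####..#
#.#...#

Derivation:
Drop 1: T rot2 at col 1 lands with bottom-row=0; cleared 0 line(s) (total 0); column heights now [0 2 2 2 0 0 0], max=2
Drop 2: I rot1 at col 0 lands with bottom-row=0; cleared 0 line(s) (total 0); column heights now [4 2 2 2 0 0 0], max=4
Drop 3: L rot3 at col 5 lands with bottom-row=0; cleared 0 line(s) (total 0); column heights now [4 2 2 2 0 3 3], max=4
Drop 4: I rot2 at col 0 lands with bottom-row=4; cleared 0 line(s) (total 0); column heights now [5 5 5 5 0 3 3], max=5
Drop 5: I rot1 at col 3 lands with bottom-row=5; cleared 0 line(s) (total 0); column heights now [5 5 5 9 0 3 3], max=9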